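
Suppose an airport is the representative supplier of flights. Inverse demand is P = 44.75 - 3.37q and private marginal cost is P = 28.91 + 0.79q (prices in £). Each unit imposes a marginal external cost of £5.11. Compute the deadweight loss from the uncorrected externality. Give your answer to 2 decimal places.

DWL = £3.14

Market equilibrium (private): 28.91 + 0.79q = 44.75 - 3.37q → q_m = 3.8077.
Social marginal cost = private MC + MEC = 34.02 + 0.79q.
Set SMC = demand: 34.02 + 0.79q = 44.75 - 3.37q → q* = 2.5793.
Height of the DWL triangle at q_m is SMC(q_m) − demand(q_m) = MEC(q_m) = 5.1100.
DWL = ½ × 1.2284 × 5.1100 = 3.1386.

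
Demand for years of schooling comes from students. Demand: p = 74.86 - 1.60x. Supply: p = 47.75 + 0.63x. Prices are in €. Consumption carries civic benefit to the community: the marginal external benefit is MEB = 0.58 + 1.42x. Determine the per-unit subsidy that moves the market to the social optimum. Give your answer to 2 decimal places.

Social marginal benefit = demand + MEB = 75.44 - 0.18x.
Set SMB = MC: 75.44 - 0.18x = 47.75 + 0.63x → x* = 34.1852.
The Pigouvian subsidy equals MEB at x*: 0.58 + 1.42×34.1852 = 49.1230.

subsidy = €49.12 per unit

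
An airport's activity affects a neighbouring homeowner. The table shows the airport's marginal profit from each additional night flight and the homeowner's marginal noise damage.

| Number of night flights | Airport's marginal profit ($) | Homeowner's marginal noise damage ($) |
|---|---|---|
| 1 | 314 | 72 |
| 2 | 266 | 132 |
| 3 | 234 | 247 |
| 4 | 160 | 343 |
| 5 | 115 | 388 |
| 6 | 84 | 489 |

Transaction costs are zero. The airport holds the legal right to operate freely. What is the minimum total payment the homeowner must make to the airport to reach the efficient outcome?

$593

Left alone the airport would choose level 6 (marginal profit stays positive).
Efficient level: k* = 2 (marginal profit ≥ marginal noise damage through 2).
The homeowner must at least cover the airport's forgone profit from cutting 6→2: 234 + 160 + 115 + 84 = 593.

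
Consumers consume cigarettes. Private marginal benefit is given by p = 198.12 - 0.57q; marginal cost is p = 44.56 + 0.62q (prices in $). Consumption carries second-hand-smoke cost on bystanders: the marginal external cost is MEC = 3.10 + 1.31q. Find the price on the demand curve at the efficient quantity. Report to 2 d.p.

P = $163.82

Social marginal benefit = demand − MEC = 195.02 - 1.88q.
Set SMB = MC: 195.02 - 1.88q = 44.56 + 0.62q → q* = 60.1840.
Consumer price on the demand curve at q*: 198.12 − 0.57×60.1840 = 163.8151.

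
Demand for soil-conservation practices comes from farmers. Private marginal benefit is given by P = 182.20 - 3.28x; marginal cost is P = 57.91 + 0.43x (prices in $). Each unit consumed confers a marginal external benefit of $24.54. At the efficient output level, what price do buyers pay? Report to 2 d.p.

P = $50.62

Social marginal benefit = demand + MEB = 206.74 - 3.28x.
Set SMB = MC: 206.74 - 3.28x = 57.91 + 0.43x → x* = 40.1159.
Consumer price on the demand curve at x*: 182.20 − 3.28×40.1159 = 50.6198.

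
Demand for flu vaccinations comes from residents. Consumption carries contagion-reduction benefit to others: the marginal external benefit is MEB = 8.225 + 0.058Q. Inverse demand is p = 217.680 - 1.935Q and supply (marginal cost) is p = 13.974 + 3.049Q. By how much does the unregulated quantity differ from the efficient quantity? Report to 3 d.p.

Market equilibrium (private): 13.974 + 3.049Q = 217.680 - 1.935Q → Q_m = 40.8720.
Social marginal benefit = demand + MEB = 225.905 - 1.877Q.
Set SMB = MC: 225.905 - 1.877Q = 13.974 + 3.049Q → Q* = 43.0229.
Gap = |40.8720 − 43.0229| = 2.1509.

2.151 units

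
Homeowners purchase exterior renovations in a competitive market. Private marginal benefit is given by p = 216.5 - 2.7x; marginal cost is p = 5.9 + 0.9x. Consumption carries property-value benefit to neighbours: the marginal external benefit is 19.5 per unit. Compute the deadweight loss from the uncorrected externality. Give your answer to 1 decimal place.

DWL = 52.8

Market equilibrium (private): 5.9 + 0.9x = 216.5 - 2.7x → x_m = 58.5000.
Social marginal benefit = demand + MEB = 236.0 - 2.7x.
Set SMB = MC: 236.0 - 2.7x = 5.9 + 0.9x → x* = 63.9167.
The loss is the area between SMB and MC from x* to x_m; with linear curves that's a triangle of height MEB(x_m).
DWL = ½ × 5.4167 × 19.5000 = 52.8128.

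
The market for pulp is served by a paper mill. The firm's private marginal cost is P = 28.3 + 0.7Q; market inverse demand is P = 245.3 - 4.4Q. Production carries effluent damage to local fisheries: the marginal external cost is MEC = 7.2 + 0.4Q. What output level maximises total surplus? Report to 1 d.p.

Q* = 38.1

Social marginal cost = private MC + MEC = 35.5 + 1.1Q.
Set SMC = demand: 35.5 + 1.1Q = 245.3 - 4.4Q → Q* = 38.1455.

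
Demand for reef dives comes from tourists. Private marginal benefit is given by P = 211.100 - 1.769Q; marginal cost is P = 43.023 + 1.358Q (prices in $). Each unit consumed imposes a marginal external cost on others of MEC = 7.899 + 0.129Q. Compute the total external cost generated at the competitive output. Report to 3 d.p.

Market equilibrium (private): 43.023 + 1.358Q = 211.100 - 1.769Q → Q_m = 53.7502.
Total external cost = ∫₀^{Q_m} (7.899 + 0.129Q) dQ = 7.899×53.7502 + ½×0.129×53.7502² = 610.9187.

$610.919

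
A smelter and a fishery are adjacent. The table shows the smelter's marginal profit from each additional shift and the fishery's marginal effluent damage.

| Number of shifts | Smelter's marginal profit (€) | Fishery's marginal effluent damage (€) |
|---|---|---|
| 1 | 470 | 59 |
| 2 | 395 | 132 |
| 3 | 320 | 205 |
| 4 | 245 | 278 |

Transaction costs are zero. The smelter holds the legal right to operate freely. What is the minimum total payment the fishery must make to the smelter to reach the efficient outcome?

Left alone the smelter would choose level 4 (marginal profit stays positive).
Efficient level: k* = 3 (marginal profit ≥ marginal effluent damage through 3).
The fishery must at least cover the smelter's forgone profit from cutting 4→3: 245 = 245.

€245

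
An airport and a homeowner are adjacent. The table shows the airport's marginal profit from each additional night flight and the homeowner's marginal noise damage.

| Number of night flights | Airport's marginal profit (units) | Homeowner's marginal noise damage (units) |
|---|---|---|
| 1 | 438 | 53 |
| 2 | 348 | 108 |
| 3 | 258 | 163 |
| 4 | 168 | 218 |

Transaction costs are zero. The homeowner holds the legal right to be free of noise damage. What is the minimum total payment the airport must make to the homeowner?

324

Efficient level: marginal profit ≥ marginal noise damage through level 3, so k* = 3.
With the homeowner holding the right, the airport must at least compensate total damage at k*: 53 + 108 + 163 = 324.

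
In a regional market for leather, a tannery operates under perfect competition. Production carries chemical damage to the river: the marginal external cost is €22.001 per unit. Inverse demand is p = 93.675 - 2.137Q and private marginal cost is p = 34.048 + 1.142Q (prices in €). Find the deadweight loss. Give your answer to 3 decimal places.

Market equilibrium (private): 34.048 + 1.142Q = 93.675 - 2.137Q → Q_m = 18.1845.
Social marginal cost = private MC + MEC = 56.049 + 1.142Q.
Set SMC = demand: 56.049 + 1.142Q = 93.675 - 2.137Q → Q* = 11.4748.
Height of the DWL triangle at Q_m is SMC(Q_m) − demand(Q_m) = MEC(Q_m) = 22.0010.
DWL = ½ × 6.7097 × 22.0010 = 73.8101.

DWL = €73.810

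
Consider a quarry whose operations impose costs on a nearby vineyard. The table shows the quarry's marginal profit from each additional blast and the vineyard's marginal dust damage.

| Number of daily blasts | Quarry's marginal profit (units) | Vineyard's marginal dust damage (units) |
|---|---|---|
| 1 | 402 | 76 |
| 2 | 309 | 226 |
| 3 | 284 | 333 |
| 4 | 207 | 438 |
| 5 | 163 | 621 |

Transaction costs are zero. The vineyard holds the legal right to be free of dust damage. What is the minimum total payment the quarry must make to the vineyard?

302

Efficient level: marginal profit ≥ marginal dust damage through level 2, so k* = 2.
With the vineyard holding the right, the quarry must at least compensate total damage at k*: 76 + 226 = 302.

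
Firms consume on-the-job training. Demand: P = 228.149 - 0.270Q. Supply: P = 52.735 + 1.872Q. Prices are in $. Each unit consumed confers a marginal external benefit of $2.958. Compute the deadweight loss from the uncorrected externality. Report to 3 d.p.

Market equilibrium (private): 52.735 + 1.872Q = 228.149 - 0.270Q → Q_m = 81.8926.
Social marginal benefit = demand + MEB = 231.107 - 0.270Q.
Set SMB = MC: 231.107 - 0.270Q = 52.735 + 1.872Q → Q* = 83.2736.
The welfare-loss triangle has base |Q_m − Q*| and height MEB(Q_m) (the vertical gap between SMB and MC is zero at Q* and MEB at Q_m).
DWL = ½ × 1.3810 × 2.9580 = 2.0425.

DWL = $2.042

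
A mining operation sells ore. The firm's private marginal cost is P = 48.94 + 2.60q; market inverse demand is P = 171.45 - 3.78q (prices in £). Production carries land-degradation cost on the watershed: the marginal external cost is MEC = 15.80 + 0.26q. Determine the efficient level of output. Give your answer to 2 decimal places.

q* = 16.07

Social marginal cost = private MC + MEC = 64.74 + 2.86q.
Set SMC = demand: 64.74 + 2.86q = 171.45 - 3.78q → q* = 16.0708.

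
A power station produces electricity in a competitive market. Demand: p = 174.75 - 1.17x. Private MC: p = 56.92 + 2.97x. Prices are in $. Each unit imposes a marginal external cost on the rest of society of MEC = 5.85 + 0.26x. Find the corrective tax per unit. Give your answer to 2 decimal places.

Social marginal cost = private MC + MEC = 62.77 + 3.23x.
Set SMC = demand: 62.77 + 3.23x = 174.75 - 1.17x → x* = 25.4500.
The Pigouvian tax equals MEC at x*: 5.85 + 0.26×25.4500 = 12.4670.

tax = $12.47 per unit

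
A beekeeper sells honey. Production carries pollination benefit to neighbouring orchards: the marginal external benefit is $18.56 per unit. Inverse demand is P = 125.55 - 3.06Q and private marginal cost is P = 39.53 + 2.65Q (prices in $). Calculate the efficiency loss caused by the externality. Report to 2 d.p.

Market equilibrium (private): 39.53 + 2.65Q = 125.55 - 3.06Q → Q_m = 15.0648.
Social marginal cost = private MC − MEB = 20.97 + 2.65Q.
Set SMC = demand: 20.97 + 2.65Q = 125.55 - 3.06Q → Q* = 18.3152.
The welfare-loss triangle has base |Q_m − Q*| and height MEB(Q_m) (the vertical gap between SMC and demand is zero at Q* and MEB at Q_m).
DWL = ½ × 3.2504 × 18.5600 = 30.1637.

DWL = $30.16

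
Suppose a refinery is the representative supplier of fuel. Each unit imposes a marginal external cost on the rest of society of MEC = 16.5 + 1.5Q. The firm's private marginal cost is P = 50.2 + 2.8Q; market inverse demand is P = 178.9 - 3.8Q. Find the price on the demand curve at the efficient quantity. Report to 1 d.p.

P = 126.3

Social marginal cost = private MC + MEC = 66.7 + 4.3Q.
Set SMC = demand: 66.7 + 4.3Q = 178.9 - 3.8Q → Q* = 13.8519.
Consumer price on the demand curve at Q*: 178.9 − 3.8×13.8519 = 126.2628.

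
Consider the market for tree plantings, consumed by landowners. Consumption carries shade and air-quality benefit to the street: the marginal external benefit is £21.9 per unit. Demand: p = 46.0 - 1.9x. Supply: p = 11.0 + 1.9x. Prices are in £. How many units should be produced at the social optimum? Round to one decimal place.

x* = 15.0

Social marginal benefit = demand + MEB = 67.9 - 1.9x.
Set SMB = MC: 67.9 - 1.9x = 11.0 + 1.9x → x* = 14.9737.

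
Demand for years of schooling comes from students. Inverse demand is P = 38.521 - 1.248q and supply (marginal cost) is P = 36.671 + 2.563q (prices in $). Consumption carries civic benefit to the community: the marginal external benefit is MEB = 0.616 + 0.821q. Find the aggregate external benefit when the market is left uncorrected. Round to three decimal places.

Market equilibrium (private): 36.671 + 2.563q = 38.521 - 1.248q → q_m = 0.4854.
Total external benefit = ∫₀^{q_m} (0.616 + 0.821q) dq = 0.616×0.4854 + ½×0.821×0.4854² = 0.3957.

$0.396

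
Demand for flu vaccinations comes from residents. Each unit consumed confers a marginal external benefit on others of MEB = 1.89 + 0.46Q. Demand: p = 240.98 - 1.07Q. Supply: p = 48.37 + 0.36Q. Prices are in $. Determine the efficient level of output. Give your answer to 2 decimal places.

Q* = 200.52

Social marginal benefit = demand + MEB = 242.87 - 0.61Q.
Set SMB = MC: 242.87 - 0.61Q = 48.37 + 0.36Q → Q* = 200.5155.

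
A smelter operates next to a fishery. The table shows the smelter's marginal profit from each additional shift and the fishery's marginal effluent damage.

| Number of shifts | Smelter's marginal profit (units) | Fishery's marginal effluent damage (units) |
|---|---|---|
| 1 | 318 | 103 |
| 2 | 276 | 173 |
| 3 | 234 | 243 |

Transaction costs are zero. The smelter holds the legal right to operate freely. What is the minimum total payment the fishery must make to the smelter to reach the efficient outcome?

234

Left alone the smelter would choose level 3 (marginal profit stays positive).
Efficient level: k* = 2 (marginal profit ≥ marginal effluent damage through 2).
The fishery must at least cover the smelter's forgone profit from cutting 3→2: 234 = 234.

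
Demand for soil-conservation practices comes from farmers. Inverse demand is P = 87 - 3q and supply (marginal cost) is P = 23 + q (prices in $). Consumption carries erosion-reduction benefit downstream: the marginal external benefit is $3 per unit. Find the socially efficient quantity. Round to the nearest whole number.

q* = 17

Social marginal benefit = demand + MEB = 90 - 3q.
Set SMB = MC: 90 - 3q = 23 + q → q* = 16.7500.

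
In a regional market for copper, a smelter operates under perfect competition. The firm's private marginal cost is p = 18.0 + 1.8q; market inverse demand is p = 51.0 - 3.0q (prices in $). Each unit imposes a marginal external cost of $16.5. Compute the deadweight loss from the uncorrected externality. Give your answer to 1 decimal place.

DWL = $28.4

Market equilibrium (private): 18.0 + 1.8q = 51.0 - 3.0q → q_m = 6.8750.
Social marginal cost = private MC + MEC = 34.5 + 1.8q.
Set SMC = demand: 34.5 + 1.8q = 51.0 - 3.0q → q* = 3.4375.
The loss is the area between SMC and demand from q* to q_m; with linear curves that's a triangle of height MEC(q_m).
DWL = ½ × 3.4375 × 16.5000 = 28.3594.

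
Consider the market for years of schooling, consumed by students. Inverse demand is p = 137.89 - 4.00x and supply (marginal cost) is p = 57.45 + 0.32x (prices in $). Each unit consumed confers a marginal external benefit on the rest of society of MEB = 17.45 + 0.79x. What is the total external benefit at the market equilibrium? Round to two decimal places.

$461.88

Market equilibrium (private): 57.45 + 0.32x = 137.89 - 4.00x → x_m = 18.6204.
Total external benefit = ∫₀^{x_m} (17.45 + 0.79x) dx = 17.45×18.6204 + ½×0.79×18.6204² = 461.8801.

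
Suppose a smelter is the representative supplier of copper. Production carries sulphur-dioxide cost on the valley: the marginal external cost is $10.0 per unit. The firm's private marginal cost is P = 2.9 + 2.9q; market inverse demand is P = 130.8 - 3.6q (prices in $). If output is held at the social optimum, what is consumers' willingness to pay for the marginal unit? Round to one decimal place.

Social marginal cost = private MC + MEC = 12.9 + 2.9q.
Set SMC = demand: 12.9 + 2.9q = 130.8 - 3.6q → q* = 18.1385.
Consumer price on the demand curve at q*: 130.8 − 3.6×18.1385 = 65.5014.

P = $65.5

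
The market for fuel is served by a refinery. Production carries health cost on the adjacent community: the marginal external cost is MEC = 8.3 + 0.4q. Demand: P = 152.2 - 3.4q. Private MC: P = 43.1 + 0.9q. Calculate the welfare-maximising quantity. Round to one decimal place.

Social marginal cost = private MC + MEC = 51.4 + 1.3q.
Set SMC = demand: 51.4 + 1.3q = 152.2 - 3.4q → q* = 21.4468.

q* = 21.4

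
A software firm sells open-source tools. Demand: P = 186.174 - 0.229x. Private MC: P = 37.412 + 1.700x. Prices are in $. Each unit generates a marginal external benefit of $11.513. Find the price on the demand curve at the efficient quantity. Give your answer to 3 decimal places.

P = $167.147

Social marginal cost = private MC − MEB = 25.899 + 1.700x.
Set SMC = demand: 25.899 + 1.700x = 186.174 - 0.229x → x* = 83.0871.
Consumer price on the demand curve at x*: 186.174 − 0.229×83.0871 = 167.1471.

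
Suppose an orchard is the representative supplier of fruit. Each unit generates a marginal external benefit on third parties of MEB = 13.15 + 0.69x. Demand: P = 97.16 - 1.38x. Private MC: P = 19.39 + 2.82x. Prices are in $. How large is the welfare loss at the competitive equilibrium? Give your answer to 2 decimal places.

DWL = $95.75

Market equilibrium (private): 19.39 + 2.82x = 97.16 - 1.38x → x_m = 18.5167.
Social marginal cost = private MC − MEB = 6.24 + 2.13x.
Set SMC = demand: 6.24 + 2.13x = 97.16 - 1.38x → x* = 25.9031.
Height of the DWL triangle at x_m is demand(x_m) − SMC(x_m) = MEB(x_m) = 25.9265.
DWL = ½ × 7.3864 × 25.9265 = 95.7517.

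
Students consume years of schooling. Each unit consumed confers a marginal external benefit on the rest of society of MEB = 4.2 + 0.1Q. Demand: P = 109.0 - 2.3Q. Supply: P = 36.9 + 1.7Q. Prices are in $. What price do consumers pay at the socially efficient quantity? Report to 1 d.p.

P = $64.0

Social marginal benefit = demand + MEB = 113.2 - 2.2Q.
Set SMB = MC: 113.2 - 2.2Q = 36.9 + 1.7Q → Q* = 19.5641.
Consumer price on the demand curve at Q*: 109.0 − 2.3×19.5641 = 64.0026.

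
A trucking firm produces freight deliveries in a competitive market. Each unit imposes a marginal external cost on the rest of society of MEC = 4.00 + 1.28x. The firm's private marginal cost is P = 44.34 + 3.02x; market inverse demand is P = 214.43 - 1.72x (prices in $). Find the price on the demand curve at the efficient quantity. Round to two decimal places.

Social marginal cost = private MC + MEC = 48.34 + 4.30x.
Set SMC = demand: 48.34 + 4.30x = 214.43 - 1.72x → x* = 27.5897.
Consumer price on the demand curve at x*: 214.43 − 1.72×27.5897 = 166.9757.

P = $166.98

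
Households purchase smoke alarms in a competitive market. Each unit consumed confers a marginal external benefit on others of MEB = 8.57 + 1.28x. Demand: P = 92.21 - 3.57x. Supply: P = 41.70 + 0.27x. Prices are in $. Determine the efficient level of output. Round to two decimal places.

x* = 23.08

Social marginal benefit = demand + MEB = 100.78 - 2.29x.
Set SMB = MC: 100.78 - 2.29x = 41.70 + 0.27x → x* = 23.0781.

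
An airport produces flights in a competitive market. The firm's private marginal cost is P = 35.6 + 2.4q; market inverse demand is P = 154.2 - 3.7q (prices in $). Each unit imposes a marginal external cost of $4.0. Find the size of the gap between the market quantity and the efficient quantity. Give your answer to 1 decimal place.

0.7 units

Market equilibrium (private): 35.6 + 2.4q = 154.2 - 3.7q → q_m = 19.4426.
Social marginal cost = private MC + MEC = 39.6 + 2.4q.
Set SMC = demand: 39.6 + 2.4q = 154.2 - 3.7q → q* = 18.7869.
Gap = |19.4426 − 18.7869| = 0.6557.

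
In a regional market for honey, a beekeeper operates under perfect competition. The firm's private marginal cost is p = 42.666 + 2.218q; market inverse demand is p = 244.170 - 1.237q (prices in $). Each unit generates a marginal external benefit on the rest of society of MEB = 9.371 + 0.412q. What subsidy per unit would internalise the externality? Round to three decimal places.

Social marginal cost = private MC − MEB = 33.295 + 1.806q.
Set SMC = demand: 33.295 + 1.806q = 244.170 - 1.237q → q* = 69.2984.
The Pigouvian subsidy equals MEB at q*: 9.371 + 0.412×69.2984 = 37.9219.

subsidy = $37.922 per unit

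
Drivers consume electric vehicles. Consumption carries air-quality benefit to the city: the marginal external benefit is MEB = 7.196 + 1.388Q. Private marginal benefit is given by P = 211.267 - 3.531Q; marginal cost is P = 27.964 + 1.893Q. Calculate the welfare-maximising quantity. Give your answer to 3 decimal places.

Q* = 47.200

Social marginal benefit = demand + MEB = 218.463 - 2.143Q.
Set SMB = MC: 218.463 - 2.143Q = 27.964 + 1.893Q → Q* = 47.2000.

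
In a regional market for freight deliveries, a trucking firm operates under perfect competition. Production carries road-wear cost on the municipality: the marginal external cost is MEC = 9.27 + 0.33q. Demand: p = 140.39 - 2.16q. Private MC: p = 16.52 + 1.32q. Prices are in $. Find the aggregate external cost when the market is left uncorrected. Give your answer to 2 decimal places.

$539.02

Market equilibrium (private): 16.52 + 1.32q = 140.39 - 2.16q → q_m = 35.5948.
Total external cost = ∫₀^{q_m} (9.27 + 0.33q) dq = 9.27×35.5948 + ½×0.33×35.5948² = 539.0171.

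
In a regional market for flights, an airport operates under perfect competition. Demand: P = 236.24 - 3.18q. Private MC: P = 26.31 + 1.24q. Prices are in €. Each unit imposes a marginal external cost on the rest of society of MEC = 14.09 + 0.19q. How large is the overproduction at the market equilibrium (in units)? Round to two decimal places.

5.01 units

Market equilibrium (private): 26.31 + 1.24q = 236.24 - 3.18q → q_m = 47.4955.
Social marginal cost = private MC + MEC = 40.40 + 1.43q.
Set SMC = demand: 40.40 + 1.43q = 236.24 - 3.18q → q* = 42.4816.
Gap = |47.4955 − 42.4816| = 5.0139.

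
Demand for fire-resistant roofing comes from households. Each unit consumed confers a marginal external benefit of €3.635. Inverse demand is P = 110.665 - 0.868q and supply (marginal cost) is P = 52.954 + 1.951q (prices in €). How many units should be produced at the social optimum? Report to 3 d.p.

q* = 21.762

Social marginal benefit = demand + MEB = 114.300 - 0.868q.
Set SMB = MC: 114.300 - 0.868q = 52.954 + 1.951q → q* = 21.7616.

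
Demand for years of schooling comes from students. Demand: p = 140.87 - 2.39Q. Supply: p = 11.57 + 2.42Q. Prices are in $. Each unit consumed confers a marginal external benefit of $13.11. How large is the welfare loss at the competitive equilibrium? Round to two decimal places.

Market equilibrium (private): 11.57 + 2.42Q = 140.87 - 2.39Q → Q_m = 26.8815.
Social marginal benefit = demand + MEB = 153.98 - 2.39Q.
Set SMB = MC: 153.98 - 2.39Q = 11.57 + 2.42Q → Q* = 29.6071.
The loss is the area between SMB and MC from Q* to Q_m; with linear curves that's a triangle of height MEB(Q_m).
DWL = ½ × 2.7256 × 13.1100 = 17.8663.

DWL = $17.87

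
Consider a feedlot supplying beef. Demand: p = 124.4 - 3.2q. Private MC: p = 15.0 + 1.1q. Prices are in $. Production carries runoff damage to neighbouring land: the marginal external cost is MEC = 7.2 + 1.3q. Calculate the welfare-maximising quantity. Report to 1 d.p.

q* = 18.3

Social marginal cost = private MC + MEC = 22.2 + 2.4q.
Set SMC = demand: 22.2 + 2.4q = 124.4 - 3.2q → q* = 18.2500.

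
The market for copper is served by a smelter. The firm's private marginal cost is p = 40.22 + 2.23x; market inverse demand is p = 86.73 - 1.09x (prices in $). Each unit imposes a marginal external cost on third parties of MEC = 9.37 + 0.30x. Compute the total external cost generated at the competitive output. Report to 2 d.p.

Market equilibrium (private): 40.22 + 2.23x = 86.73 - 1.09x → x_m = 14.0090.
Total external cost = ∫₀^{x_m} (9.37 + 0.30x) dx = 9.37×14.0090 + ½×0.30×14.0090² = 160.7021.

$160.70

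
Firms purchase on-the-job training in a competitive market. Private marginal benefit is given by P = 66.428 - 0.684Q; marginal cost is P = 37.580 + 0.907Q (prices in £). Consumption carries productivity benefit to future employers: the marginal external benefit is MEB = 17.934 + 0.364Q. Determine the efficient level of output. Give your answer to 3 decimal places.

Q* = 38.127

Social marginal benefit = demand + MEB = 84.362 - 0.320Q.
Set SMB = MC: 84.362 - 0.320Q = 37.580 + 0.907Q → Q* = 38.1271.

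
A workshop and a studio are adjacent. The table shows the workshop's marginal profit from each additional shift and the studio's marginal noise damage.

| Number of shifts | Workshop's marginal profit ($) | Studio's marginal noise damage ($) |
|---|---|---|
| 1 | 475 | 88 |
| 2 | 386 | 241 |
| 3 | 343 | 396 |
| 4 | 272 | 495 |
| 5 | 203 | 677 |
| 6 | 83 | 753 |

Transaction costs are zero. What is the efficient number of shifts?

2

Bargaining reaches the level where marginal profit last exceeds marginal noise damage.
That holds through level 2 (386 ≥ 241) but not at 3 (343 < 396).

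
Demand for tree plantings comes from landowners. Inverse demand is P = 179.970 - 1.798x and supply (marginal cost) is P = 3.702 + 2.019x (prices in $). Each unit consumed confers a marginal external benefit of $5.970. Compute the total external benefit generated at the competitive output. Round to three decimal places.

Market equilibrium (private): 3.702 + 2.019x = 179.970 - 1.798x → x_m = 46.1797.
Total external benefit = MEB × x_m = 5.970 × 46.1797 = 275.6928.

$275.693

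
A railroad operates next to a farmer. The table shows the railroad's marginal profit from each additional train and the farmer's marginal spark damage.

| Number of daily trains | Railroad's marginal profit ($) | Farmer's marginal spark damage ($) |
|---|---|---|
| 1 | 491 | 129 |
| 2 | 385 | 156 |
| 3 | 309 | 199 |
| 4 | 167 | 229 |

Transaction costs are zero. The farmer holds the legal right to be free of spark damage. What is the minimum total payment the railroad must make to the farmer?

$484

Efficient level: marginal profit ≥ marginal spark damage through level 3, so k* = 3.
With the farmer holding the right, the railroad must at least compensate total damage at k*: 129 + 156 + 199 = 484.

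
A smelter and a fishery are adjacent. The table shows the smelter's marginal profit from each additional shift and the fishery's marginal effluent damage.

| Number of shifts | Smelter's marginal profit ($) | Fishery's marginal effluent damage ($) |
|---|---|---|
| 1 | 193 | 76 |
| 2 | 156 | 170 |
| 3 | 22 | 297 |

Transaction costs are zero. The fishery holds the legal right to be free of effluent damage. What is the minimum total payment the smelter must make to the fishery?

$76

Efficient level: marginal profit ≥ marginal effluent damage through level 1, so k* = 1.
With the fishery holding the right, the smelter must at least compensate total damage at k*: 76 = 76.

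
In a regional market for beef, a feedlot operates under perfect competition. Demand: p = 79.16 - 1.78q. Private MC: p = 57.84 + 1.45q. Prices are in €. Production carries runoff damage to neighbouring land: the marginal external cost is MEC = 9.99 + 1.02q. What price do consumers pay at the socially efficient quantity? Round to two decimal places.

P = €74.41

Social marginal cost = private MC + MEC = 67.83 + 2.47q.
Set SMC = demand: 67.83 + 2.47q = 79.16 - 1.78q → q* = 2.6659.
Consumer price on the demand curve at q*: 79.16 − 1.78×2.6659 = 74.4147.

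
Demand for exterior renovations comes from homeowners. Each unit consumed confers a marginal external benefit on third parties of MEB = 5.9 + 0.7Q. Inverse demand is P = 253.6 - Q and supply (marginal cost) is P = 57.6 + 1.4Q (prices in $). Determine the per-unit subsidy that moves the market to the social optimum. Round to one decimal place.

Social marginal benefit = demand + MEB = 259.5 - 0.3Q.
Set SMB = MC: 259.5 - 0.3Q = 57.6 + 1.4Q → Q* = 118.7647.
The Pigouvian subsidy equals MEB at Q*: 5.9 + 0.7×118.7647 = 89.0353.

subsidy = $89.0 per unit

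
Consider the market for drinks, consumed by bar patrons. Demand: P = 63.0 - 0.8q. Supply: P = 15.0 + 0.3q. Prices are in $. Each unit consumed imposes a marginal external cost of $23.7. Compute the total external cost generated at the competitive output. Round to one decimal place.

Market equilibrium (private): 15.0 + 0.3q = 63.0 - 0.8q → q_m = 43.6364.
Total external cost = MEC × q_m = 23.7 × 43.6364 = 1034.1827.

$1034.2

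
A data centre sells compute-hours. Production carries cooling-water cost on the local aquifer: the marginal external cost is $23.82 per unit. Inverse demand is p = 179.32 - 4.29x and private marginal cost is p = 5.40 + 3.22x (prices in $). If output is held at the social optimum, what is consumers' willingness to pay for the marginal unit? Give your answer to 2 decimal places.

Social marginal cost = private MC + MEC = 29.22 + 3.22x.
Set SMC = demand: 29.22 + 3.22x = 179.32 - 4.29x → x* = 19.9867.
Consumer price on the demand curve at x*: 179.32 − 4.29×19.9867 = 93.5771.

P = $93.58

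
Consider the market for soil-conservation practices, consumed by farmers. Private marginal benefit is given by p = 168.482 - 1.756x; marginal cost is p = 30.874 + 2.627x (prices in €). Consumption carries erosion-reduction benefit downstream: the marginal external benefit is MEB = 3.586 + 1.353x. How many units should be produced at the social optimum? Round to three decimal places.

x* = 46.599

Social marginal benefit = demand + MEB = 172.068 - 0.403x.
Set SMB = MC: 172.068 - 0.403x = 30.874 + 2.627x → x* = 46.5987.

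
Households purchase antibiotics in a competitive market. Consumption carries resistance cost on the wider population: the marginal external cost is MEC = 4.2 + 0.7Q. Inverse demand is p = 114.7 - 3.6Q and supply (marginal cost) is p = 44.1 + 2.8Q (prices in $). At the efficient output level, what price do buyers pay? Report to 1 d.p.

P = $81.0

Social marginal benefit = demand − MEC = 110.5 - 4.3Q.
Set SMB = MC: 110.5 - 4.3Q = 44.1 + 2.8Q → Q* = 9.3521.
Consumer price on the demand curve at Q*: 114.7 − 3.6×9.3521 = 81.0324.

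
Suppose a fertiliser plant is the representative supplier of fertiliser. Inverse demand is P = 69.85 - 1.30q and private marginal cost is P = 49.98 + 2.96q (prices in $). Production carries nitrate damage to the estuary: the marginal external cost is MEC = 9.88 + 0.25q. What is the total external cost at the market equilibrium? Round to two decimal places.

Market equilibrium (private): 49.98 + 2.96q = 69.85 - 1.30q → q_m = 4.6643.
Total external cost = ∫₀^{q_m} (9.88 + 0.25q) dq = 9.88×4.6643 + ½×0.25×4.6643² = 48.8027.

$48.80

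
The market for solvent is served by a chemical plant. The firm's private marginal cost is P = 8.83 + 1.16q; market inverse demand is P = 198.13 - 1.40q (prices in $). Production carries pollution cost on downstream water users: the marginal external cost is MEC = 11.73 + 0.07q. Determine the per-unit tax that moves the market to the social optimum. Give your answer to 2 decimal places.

Social marginal cost = private MC + MEC = 20.56 + 1.23q.
Set SMC = demand: 20.56 + 1.23q = 198.13 - 1.40q → q* = 67.5171.
The Pigouvian tax equals MEC at q*: 11.73 + 0.07×67.5171 = 16.4562.

tax = $16.46 per unit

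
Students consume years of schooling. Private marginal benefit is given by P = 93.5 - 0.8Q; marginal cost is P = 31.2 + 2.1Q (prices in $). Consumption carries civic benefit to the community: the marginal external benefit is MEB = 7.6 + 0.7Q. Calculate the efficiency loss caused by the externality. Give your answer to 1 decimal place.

Market equilibrium (private): 31.2 + 2.1Q = 93.5 - 0.8Q → Q_m = 21.4828.
Social marginal benefit = demand + MEB = 101.1 - 0.1Q.
Set SMB = MC: 101.1 - 0.1Q = 31.2 + 2.1Q → Q* = 31.7727.
The loss is the area between SMB and MC from Q* to Q_m; with linear curves that's a triangle of height MEB(Q_m).
DWL = ½ × 10.2899 × 22.6379 = 116.4709.

DWL = $116.5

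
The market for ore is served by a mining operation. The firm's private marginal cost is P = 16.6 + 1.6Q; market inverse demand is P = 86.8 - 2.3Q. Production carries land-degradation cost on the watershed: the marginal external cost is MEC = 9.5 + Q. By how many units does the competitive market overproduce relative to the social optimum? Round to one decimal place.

Market equilibrium (private): 16.6 + 1.6Q = 86.8 - 2.3Q → Q_m = 18.0000.
Social marginal cost = private MC + MEC = 26.1 + 2.6Q.
Set SMC = demand: 26.1 + 2.6Q = 86.8 - 2.3Q → Q* = 12.3878.
Gap = |18.0000 − 12.3878| = 5.6122.

5.6 units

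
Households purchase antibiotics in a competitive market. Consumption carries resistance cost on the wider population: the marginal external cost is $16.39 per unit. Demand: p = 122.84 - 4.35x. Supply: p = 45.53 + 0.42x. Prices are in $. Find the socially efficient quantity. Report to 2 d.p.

Social marginal benefit = demand − MEC = 106.45 - 4.35x.
Set SMB = MC: 106.45 - 4.35x = 45.53 + 0.42x → x* = 12.7715.

x* = 12.77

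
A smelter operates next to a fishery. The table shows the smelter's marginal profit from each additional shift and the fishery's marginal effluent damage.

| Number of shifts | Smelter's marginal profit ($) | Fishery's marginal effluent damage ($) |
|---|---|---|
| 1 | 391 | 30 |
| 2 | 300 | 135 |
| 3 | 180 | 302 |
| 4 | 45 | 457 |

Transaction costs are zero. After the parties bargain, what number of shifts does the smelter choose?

2

Bargaining reaches the level where marginal profit last exceeds marginal effluent damage.
That holds through level 2 (300 ≥ 135) but not at 3 (180 < 302).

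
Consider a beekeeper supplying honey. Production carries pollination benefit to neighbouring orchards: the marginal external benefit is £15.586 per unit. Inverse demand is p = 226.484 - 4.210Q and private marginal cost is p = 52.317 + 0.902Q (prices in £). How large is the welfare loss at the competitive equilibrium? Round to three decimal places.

DWL = £23.760

Market equilibrium (private): 52.317 + 0.902Q = 226.484 - 4.210Q → Q_m = 34.0702.
Social marginal cost = private MC − MEB = 36.731 + 0.902Q.
Set SMC = demand: 36.731 + 0.902Q = 226.484 - 4.210Q → Q* = 37.1191.
Height of the DWL triangle at Q_m is demand(Q_m) − SMC(Q_m) = MEB(Q_m) = 15.5860.
DWL = ½ × 3.0489 × 15.5860 = 23.7601.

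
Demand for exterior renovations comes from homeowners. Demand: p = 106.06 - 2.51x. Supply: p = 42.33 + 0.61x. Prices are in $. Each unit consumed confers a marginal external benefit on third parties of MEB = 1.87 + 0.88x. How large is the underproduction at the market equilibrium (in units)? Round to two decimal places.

Market equilibrium (private): 42.33 + 0.61x = 106.06 - 2.51x → x_m = 20.4263.
Social marginal benefit = demand + MEB = 107.93 - 1.63x.
Set SMB = MC: 107.93 - 1.63x = 42.33 + 0.61x → x* = 29.2857.
Gap = |20.4263 − 29.2857| = 8.8594.

8.86 units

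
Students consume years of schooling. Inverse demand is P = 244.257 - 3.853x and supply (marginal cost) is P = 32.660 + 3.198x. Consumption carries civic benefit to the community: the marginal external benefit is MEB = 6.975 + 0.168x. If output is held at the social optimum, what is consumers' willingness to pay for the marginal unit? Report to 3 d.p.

Social marginal benefit = demand + MEB = 251.232 - 3.685x.
Set SMB = MC: 251.232 - 3.685x = 32.660 + 3.198x → x* = 31.7553.
Consumer price on the demand curve at x*: 244.257 − 3.853×31.7553 = 121.9038.

P = 121.904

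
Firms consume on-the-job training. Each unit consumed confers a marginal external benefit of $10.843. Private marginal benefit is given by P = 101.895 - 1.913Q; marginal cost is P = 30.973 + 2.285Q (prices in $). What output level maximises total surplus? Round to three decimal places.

Social marginal benefit = demand + MEB = 112.738 - 1.913Q.
Set SMB = MC: 112.738 - 1.913Q = 30.973 + 2.285Q → Q* = 19.4771.

Q* = 19.477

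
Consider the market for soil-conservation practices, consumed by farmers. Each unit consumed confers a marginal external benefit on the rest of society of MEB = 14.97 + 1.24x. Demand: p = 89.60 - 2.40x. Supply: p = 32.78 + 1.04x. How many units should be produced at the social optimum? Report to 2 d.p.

Social marginal benefit = demand + MEB = 104.57 - 1.16x.
Set SMB = MC: 104.57 - 1.16x = 32.78 + 1.04x → x* = 32.6318.

x* = 32.63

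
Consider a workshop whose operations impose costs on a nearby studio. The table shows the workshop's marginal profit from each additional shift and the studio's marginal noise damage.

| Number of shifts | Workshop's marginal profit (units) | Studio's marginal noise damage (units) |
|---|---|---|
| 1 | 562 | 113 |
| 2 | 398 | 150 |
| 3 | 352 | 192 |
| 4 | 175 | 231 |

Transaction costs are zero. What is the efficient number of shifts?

Bargaining reaches the level where marginal profit last exceeds marginal noise damage.
That holds through level 3 (352 ≥ 192) but not at 4 (175 < 231).

3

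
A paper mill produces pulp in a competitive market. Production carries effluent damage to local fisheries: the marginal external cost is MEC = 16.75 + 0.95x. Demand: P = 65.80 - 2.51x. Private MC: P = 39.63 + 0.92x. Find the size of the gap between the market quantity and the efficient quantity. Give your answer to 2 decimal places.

Market equilibrium (private): 39.63 + 0.92x = 65.80 - 2.51x → x_m = 7.6297.
Social marginal cost = private MC + MEC = 56.38 + 1.87x.
Set SMC = demand: 56.38 + 1.87x = 65.80 - 2.51x → x* = 2.1507.
Gap = |7.6297 − 2.1507| = 5.4790.

5.48 units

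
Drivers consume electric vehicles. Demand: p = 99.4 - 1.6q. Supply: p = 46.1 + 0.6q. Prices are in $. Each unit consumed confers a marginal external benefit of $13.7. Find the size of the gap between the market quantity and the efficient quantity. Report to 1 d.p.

6.2 units

Market equilibrium (private): 46.1 + 0.6q = 99.4 - 1.6q → q_m = 24.2273.
Social marginal benefit = demand + MEB = 113.1 - 1.6q.
Set SMB = MC: 113.1 - 1.6q = 46.1 + 0.6q → q* = 30.4545.
Gap = |24.2273 − 30.4545| = 6.2272.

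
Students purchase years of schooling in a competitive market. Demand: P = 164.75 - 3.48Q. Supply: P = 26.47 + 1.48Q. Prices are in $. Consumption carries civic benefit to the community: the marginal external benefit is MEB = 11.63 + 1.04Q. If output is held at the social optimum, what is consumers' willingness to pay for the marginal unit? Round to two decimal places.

P = $31.67

Social marginal benefit = demand + MEB = 176.38 - 2.44Q.
Set SMB = MC: 176.38 - 2.44Q = 26.47 + 1.48Q → Q* = 38.2423.
Consumer price on the demand curve at Q*: 164.75 − 3.48×38.2423 = 31.6668.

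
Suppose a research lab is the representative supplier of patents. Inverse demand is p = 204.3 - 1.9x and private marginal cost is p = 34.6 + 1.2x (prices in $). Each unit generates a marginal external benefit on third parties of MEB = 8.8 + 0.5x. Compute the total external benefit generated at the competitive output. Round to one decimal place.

Market equilibrium (private): 34.6 + 1.2x = 204.3 - 1.9x → x_m = 54.7419.
Total external benefit = ∫₀^{x_m} (8.8 + 0.5x) dx = 8.8×54.7419 + ½×0.5×54.7419² = 1230.8976.

$1230.9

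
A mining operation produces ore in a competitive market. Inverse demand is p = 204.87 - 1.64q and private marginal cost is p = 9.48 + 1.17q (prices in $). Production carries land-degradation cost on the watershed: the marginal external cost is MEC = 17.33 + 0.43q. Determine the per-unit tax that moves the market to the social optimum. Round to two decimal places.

Social marginal cost = private MC + MEC = 26.81 + 1.60q.
Set SMC = demand: 26.81 + 1.60q = 204.87 - 1.64q → q* = 54.9568.
The Pigouvian tax equals MEC at q*: 17.33 + 0.43×54.9568 = 40.9614.

tax = $40.96 per unit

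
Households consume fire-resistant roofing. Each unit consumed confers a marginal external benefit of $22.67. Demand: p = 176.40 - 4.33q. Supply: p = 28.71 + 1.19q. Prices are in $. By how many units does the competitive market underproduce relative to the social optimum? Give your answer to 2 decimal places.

4.11 units

Market equilibrium (private): 28.71 + 1.19q = 176.40 - 4.33q → q_m = 26.7554.
Social marginal benefit = demand + MEB = 199.07 - 4.33q.
Set SMB = MC: 199.07 - 4.33q = 28.71 + 1.19q → q* = 30.8623.
Gap = |26.7554 − 30.8623| = 4.1069.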